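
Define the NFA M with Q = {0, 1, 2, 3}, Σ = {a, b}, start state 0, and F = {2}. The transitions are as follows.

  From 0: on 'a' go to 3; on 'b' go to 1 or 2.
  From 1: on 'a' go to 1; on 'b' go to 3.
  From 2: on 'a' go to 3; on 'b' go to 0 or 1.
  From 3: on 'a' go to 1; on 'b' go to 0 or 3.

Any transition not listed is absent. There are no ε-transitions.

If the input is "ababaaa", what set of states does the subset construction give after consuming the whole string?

{1}

Start in {0}.
Read 'a': {0} → {3}.
Read 'b': {3} → {0, 3}.
Read 'a': {0, 3} → {1, 3}.
Read 'b': {1, 3} → {0, 3}.
Read 'a': {0, 3} → {1, 3}.
Read 'a': {1, 3} → {1}.
Read 'a': {1} → {1}.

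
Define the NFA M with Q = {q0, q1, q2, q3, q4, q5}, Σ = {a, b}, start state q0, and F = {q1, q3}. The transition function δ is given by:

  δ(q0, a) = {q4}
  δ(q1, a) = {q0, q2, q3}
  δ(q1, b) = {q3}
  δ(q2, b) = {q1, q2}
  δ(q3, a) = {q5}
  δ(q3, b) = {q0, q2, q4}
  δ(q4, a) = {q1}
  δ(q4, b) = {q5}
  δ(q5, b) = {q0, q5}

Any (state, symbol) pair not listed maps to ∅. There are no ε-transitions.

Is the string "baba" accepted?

Start in {q0}.
Read 'b': {q0} → ∅.
The set is empty and remains empty for the remaining 3 symbols.
The final set ∅ contains no accepting state.

No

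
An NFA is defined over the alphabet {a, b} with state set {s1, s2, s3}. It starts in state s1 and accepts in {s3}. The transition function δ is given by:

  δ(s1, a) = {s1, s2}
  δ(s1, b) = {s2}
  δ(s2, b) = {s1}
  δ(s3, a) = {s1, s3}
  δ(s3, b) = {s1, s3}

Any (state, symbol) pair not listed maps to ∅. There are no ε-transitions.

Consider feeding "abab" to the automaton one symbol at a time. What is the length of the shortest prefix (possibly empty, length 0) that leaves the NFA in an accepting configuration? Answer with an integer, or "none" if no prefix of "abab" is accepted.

Start in {s1}.
Read 'a': s1→{s1, s2}; now {s1, s2}.
Read 'b': s1→{s2}, s2→{s1}; now {s1, s2}.
Read 'a': s1→{s1, s2}, s2→∅; now {s1, s2}.
Read 'b': s1→{s2}, s2→{s1}; now {s1, s2}.
No reachable set along the way intersects F.

none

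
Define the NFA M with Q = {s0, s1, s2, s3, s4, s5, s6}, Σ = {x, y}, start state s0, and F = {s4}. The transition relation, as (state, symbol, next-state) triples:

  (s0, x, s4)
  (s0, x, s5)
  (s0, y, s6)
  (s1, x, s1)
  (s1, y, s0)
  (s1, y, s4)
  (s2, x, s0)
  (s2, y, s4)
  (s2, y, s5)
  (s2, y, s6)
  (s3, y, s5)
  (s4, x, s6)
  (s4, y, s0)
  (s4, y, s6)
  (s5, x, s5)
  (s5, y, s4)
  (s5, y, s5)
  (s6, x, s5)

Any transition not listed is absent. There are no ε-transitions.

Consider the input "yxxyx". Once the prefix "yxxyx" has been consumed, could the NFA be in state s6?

Yes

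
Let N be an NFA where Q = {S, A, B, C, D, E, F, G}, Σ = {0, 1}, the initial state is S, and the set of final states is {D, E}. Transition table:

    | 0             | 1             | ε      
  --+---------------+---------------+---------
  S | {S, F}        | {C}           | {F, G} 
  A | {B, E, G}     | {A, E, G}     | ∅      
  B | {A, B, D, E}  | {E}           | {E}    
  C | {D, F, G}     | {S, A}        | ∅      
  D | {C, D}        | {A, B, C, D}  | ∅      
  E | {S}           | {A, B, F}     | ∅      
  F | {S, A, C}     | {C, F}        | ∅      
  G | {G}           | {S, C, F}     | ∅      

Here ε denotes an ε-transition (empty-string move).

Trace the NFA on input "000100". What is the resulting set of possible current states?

Start: ε-closure({S}) = {S, F, G}.
Read '0': S→{S, F}, F→{S, A, C}, G→{G}; now {S, A, C, F, G}.
Read '0': S→{S, F}, A→{B, E, G}, C→{D, F, G}, F→{S, A, C}, G→{G}; now {S, A, B, C, D, E, F, G}.
Read '0': S→{S, F}, A→{B, E, G}, B→{A, B, D, E}, C→{D, F, G}, D→{C, D}, E→{S}, F→{S, A, C}, G→{G}; now {S, A, B, C, D, E, F, G}.
Read '1': S→{C}, A→{A, E, G}, B→{E}, C→{S, A}, D→{A, B, C, D}, E→{A, B, F}, F→{C, F}, G→{S, C, F}; now {S, A, B, C, D, E, F, G}.
Read '0': S→{S, F}, A→{B, E, G}, B→{A, B, D, E}, C→{D, F, G}, D→{C, D}, E→{S}, F→{S, A, C}, G→{G}; now {S, A, B, C, D, E, F, G}.
Read '0': S→{S, F}, A→{B, E, G}, B→{A, B, D, E}, C→{D, F, G}, D→{C, D}, E→{S}, F→{S, A, C}, G→{G}; now {S, A, B, C, D, E, F, G}.

{S, A, B, C, D, E, F, G}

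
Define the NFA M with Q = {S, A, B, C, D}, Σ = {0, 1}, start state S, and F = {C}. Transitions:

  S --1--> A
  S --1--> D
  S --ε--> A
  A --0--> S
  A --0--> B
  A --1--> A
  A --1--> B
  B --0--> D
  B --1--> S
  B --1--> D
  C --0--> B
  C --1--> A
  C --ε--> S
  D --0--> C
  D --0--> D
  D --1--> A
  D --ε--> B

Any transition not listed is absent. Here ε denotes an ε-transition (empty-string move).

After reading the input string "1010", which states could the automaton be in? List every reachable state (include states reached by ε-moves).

{S, A, B, C, D}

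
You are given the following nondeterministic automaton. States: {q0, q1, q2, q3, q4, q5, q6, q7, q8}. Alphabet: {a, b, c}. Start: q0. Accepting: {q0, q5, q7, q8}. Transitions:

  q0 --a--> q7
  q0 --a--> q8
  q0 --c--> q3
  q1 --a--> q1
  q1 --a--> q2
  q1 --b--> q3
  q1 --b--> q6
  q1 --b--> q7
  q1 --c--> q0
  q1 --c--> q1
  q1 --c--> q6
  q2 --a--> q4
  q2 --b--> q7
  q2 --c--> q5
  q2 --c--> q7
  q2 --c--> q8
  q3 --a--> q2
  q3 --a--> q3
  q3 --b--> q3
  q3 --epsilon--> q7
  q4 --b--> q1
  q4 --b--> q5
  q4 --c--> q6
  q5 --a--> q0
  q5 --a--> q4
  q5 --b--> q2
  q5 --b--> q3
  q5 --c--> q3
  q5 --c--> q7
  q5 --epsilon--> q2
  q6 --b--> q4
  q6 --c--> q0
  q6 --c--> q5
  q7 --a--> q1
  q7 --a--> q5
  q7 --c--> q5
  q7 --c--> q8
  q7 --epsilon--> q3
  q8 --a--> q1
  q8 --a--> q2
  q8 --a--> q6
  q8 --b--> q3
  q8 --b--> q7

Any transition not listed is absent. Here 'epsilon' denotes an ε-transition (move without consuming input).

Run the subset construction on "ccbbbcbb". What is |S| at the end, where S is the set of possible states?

Start in {q0}.
Read 'c': q0→{q3}; union {q3}; ε-closure = {q3, q7}.
Read 'c': q3→∅, q7→{q5, q8}; union {q5, q8}; ε-closure = {q2, q5, q8}.
Read 'b': q2→{q7}, q5→{q2, q3}, q8→{q3, q7}; now {q2, q3, q7}.
Read 'b': q2→{q7}, q3→{q3}, q7→∅; now {q3, q7}.
Read 'b': q3→{q3}, q7→∅; union {q3}; ε-closure = {q3, q7}.
Read 'c': q3→∅, q7→{q5, q8}; union {q5, q8}; ε-closure = {q2, q5, q8}.
Read 'b': q2→{q7}, q5→{q2, q3}, q8→{q3, q7}; now {q2, q3, q7}.
Read 'b': q2→{q7}, q3→{q3}, q7→∅; now {q3, q7}.
That set has 2 states.

2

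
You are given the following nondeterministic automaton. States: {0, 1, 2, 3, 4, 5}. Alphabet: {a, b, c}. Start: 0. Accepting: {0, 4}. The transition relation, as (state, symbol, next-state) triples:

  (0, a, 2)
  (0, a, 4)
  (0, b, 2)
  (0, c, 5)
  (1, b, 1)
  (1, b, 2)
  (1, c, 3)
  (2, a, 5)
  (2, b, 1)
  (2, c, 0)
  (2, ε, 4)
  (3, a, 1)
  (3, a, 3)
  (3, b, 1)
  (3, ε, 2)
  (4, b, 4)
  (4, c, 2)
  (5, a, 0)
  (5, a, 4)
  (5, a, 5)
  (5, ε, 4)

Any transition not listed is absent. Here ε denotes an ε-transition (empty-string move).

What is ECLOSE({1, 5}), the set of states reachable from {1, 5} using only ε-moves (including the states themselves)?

{1, 4, 5}

Begin with {1, 5}.
ε-move 5 → 4; add 4.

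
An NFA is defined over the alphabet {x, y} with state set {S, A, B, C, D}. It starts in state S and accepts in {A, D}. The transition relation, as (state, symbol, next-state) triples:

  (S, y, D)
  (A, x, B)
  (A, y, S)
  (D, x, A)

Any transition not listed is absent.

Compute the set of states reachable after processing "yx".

Start in {S}.
Read 'y': {S} → {D}.
Read 'x': {D} → {A}.

{A}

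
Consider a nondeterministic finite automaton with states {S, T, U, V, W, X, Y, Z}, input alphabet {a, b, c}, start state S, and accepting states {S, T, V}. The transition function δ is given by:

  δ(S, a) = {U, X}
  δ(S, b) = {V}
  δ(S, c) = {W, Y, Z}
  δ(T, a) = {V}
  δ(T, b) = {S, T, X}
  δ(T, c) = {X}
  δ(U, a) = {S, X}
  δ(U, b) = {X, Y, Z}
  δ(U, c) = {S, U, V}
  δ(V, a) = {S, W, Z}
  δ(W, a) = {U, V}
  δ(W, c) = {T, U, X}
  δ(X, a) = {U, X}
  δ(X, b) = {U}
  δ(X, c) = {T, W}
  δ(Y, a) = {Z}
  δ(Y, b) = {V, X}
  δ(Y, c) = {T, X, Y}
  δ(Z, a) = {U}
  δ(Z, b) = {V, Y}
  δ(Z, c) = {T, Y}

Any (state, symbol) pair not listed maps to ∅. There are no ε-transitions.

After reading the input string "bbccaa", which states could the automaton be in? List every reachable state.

Start in {S}.
Read 'b': S→{V}; now {V}.
Read 'b': V→∅; now ∅.
The set is empty and remains empty for the remaining 4 symbols.

∅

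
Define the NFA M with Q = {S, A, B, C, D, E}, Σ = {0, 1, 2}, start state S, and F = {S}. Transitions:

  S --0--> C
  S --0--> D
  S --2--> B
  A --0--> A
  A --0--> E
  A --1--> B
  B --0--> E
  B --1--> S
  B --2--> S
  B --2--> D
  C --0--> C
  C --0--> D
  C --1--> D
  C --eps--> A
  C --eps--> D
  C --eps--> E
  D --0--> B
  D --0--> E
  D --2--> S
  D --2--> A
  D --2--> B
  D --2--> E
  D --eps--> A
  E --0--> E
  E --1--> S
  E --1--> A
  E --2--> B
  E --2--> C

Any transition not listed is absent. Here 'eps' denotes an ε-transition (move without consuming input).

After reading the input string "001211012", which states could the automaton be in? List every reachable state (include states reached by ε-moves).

Start in {S}.
Read '0': {S} → {A, C, D, E}.
Read '0': {A, C, D, E} → {A, B, C, D, E}.
Read '1': {A, B, C, D, E} → {S, A, B, D}.
Read '2': {S, A, B, D} → {S, A, B, D, E}.
Read '1': {S, A, B, D, E} → {S, A, B}.
Read '1': {S, A, B} → {S, B}.
Read '0': {S, B} → {A, C, D, E}.
Read '1': {A, C, D, E} → {S, A, B, D}.
Read '2': {S, A, B, D} → {S, A, B, D, E}.

{S, A, B, D, E}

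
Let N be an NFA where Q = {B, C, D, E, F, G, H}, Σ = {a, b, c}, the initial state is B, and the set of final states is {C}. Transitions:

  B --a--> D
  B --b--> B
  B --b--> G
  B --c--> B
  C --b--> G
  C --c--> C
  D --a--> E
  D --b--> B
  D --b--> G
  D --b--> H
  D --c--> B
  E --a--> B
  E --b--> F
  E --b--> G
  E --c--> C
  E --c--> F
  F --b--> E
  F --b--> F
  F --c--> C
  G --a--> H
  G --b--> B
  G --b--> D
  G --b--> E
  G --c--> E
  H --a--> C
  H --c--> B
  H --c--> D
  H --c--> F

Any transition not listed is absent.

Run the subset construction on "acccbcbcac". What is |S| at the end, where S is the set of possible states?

Start in {B}.
Read 'a': {B} → {D}.
Read 'c': {D} → {B}.
Read 'c': {B} → {B}.
Read 'c': {B} → {B}.
Read 'b': {B} → {B, G}.
Read 'c': {B, G} → {B, E}.
Read 'b': {B, E} → {B, F, G}.
Read 'c': {B, F, G} → {B, C, E}.
Read 'a': {B, C, E} → {B, D}.
Read 'c': {B, D} → {B}.
That set has 1 state.

1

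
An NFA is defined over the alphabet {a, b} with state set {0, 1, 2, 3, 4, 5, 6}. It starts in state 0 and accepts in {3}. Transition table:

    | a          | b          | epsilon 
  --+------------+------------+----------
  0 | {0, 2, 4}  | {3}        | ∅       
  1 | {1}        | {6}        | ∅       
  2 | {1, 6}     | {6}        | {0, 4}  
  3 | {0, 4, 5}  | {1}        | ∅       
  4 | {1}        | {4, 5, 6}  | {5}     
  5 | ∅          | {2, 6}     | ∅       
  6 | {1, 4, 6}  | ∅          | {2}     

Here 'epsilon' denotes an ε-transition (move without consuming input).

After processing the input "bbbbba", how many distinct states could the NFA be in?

Start in {0}.
Read 'b': {0} → {3}.
Read 'b': {3} → {1}.
Read 'b': {1} → {0, 2, 4, 5, 6}.
Read 'b': {0, 2, 4, 5, 6} → {0, 2, 3, 4, 5, 6}.
Read 'b': {0, 2, 3, 4, 5, 6} → {0, 1, 2, 3, 4, 5, 6}.
Read 'a': {0, 1, 2, 3, 4, 5, 6} → {0, 1, 2, 4, 5, 6}.
That set has 6 states.

6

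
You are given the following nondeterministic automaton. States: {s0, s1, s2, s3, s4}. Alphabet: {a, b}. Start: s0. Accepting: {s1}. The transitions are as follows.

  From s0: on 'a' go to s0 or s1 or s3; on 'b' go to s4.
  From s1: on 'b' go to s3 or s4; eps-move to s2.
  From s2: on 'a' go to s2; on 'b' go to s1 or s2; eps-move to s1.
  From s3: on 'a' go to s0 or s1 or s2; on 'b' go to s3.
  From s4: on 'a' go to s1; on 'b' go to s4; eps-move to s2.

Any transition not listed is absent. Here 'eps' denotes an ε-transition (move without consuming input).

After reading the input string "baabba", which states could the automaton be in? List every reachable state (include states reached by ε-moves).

{s0, s1, s2}

Start in {s0}.
Read 'b': s0→{s4}; union {s4}; ε-closure = {s1, s2, s4}.
Read 'a': s1→∅, s2→{s2}, s4→{s1}; now {s1, s2}.
Read 'a': s1→∅, s2→{s2}; union {s2}; ε-closure = {s1, s2}.
Read 'b': s1→{s3, s4}, s2→{s1, s2}; now {s1, s2, s3, s4}.
Read 'b': s1→{s3, s4}, s2→{s1, s2}, s3→{s3}, s4→{s4}; now {s1, s2, s3, s4}.
Read 'a': s1→∅, s2→{s2}, s3→{s0, s1, s2}, s4→{s1}; now {s0, s1, s2}.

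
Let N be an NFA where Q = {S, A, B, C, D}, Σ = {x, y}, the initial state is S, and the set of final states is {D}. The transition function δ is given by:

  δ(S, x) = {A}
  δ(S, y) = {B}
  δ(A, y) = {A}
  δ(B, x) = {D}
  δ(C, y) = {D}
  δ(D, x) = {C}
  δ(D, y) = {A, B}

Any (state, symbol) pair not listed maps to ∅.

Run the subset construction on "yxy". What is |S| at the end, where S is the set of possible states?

2

Start in {S}.
Read 'y': S→{B}; now {B}.
Read 'x': B→{D}; now {D}.
Read 'y': D→{A, B}; now {A, B}.
That set has 2 states.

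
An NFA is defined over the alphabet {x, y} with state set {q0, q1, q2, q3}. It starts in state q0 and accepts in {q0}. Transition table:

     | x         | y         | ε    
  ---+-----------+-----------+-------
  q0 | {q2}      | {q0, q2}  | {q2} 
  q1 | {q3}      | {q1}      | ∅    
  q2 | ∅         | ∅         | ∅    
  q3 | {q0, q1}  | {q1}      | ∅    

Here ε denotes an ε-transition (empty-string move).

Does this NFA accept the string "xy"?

No

Start: ε-closure({q0}) = {q0, q2}.
Read 'x': q0→{q2}, q2→∅; now {q2}.
Read 'y': q2→∅; now ∅.
The final set ∅ contains no accepting state.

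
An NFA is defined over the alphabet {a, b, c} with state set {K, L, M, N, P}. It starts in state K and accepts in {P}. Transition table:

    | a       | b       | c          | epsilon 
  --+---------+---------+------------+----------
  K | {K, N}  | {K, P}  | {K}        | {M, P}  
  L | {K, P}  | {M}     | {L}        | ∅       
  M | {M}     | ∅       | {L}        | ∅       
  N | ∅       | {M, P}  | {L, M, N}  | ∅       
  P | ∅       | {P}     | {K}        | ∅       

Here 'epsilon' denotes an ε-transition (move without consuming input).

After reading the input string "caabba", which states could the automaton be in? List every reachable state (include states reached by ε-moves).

{K, M, N, P}

Start: ε-closure({K}) = {K, M, P}.
Read 'c': K→{K}, M→{L}, P→{K}; union {K, L}; ε-closure = {K, L, M, P}.
Read 'a': K→{K, N}, L→{K, P}, M→{M}, P→∅; now {K, M, N, P}.
Read 'a': K→{K, N}, M→{M}, N→∅, P→∅; union {K, M, N}; ε-closure = {K, M, N, P}.
Read 'b': K→{K, P}, M→∅, N→{M, P}, P→{P}; now {K, M, P}.
Read 'b': K→{K, P}, M→∅, P→{P}; union {K, P}; ε-closure = {K, M, P}.
Read 'a': K→{K, N}, M→{M}, P→∅; union {K, M, N}; ε-closure = {K, M, N, P}.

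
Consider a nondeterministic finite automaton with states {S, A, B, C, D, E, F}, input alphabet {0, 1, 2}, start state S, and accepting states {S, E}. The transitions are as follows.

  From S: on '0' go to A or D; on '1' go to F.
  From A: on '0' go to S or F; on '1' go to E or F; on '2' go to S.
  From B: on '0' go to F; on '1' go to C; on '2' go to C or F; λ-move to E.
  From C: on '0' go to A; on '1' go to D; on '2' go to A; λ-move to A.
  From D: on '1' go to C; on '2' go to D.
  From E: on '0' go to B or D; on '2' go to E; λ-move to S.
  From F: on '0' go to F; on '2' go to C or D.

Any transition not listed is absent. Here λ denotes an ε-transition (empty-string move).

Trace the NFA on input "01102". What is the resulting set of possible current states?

{S, A, C, D, E, F}

Start in {S}.
Read '0': {S} → {A, D}.
Read '1': {A, D} → {S, A, C, E, F}.
Read '1': {S, A, C, E, F} → {S, D, E, F}.
Read '0': {S, D, E, F} → {S, A, B, D, E, F}.
Read '2': {S, A, B, D, E, F} → {S, A, C, D, E, F}.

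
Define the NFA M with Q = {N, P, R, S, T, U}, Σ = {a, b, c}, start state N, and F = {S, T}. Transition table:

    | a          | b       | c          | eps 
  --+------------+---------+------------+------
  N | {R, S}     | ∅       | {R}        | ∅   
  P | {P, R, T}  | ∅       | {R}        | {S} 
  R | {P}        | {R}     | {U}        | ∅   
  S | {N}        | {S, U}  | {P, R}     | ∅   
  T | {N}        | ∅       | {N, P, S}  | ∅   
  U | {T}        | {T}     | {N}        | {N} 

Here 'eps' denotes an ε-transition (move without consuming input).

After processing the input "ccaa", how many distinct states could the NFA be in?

3

Start in {N}.
Read 'c': {N} → {R}.
Read 'c': {R} → {N, U}.
Read 'a': {N, U} → {R, S, T}.
Read 'a': {R, S, T} → {N, P, S}.
That set has 3 states.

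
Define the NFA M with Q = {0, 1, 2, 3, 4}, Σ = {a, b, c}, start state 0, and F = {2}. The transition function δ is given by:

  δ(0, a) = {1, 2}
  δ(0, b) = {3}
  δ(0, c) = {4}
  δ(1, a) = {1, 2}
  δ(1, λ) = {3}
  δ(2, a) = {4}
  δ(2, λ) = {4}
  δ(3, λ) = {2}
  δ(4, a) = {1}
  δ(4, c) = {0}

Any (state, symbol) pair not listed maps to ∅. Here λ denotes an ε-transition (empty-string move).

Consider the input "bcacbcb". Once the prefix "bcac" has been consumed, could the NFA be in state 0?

Start in {0}.
Read 'b': {0} → {2, 3, 4}.
Read 'c': {2, 3, 4} → {0}.
Read 'a': {0} → {1, 2, 3, 4}.
Read 'c': {1, 2, 3, 4} → {0}.
State 0 is in {0}.

Yes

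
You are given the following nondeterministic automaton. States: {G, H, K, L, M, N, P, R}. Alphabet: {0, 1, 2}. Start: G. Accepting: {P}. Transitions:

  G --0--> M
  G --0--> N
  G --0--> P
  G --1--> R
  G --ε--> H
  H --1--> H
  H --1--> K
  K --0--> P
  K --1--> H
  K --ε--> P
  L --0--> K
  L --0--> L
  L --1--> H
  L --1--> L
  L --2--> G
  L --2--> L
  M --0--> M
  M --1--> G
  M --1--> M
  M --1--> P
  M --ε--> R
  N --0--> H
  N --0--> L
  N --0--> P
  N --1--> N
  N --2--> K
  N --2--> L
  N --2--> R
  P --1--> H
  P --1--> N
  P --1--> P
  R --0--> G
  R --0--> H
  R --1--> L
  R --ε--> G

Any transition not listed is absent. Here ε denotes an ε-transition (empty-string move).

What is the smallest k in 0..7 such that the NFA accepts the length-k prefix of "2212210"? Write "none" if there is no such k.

none

Start: ε-closure({G}) = {G, H}.
Read '2': {G, H} → ∅.
The set is empty and remains empty for the remaining 6 symbols.
No reachable set along the way intersects F.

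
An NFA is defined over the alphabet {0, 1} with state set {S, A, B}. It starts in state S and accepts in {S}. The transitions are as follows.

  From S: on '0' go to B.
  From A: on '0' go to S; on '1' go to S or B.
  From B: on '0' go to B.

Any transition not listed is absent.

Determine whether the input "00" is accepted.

No

Start in {S}.
Read '0': S→{B}; now {B}.
Read '0': B→{B}; now {B}.
The final set {B} contains no accepting state.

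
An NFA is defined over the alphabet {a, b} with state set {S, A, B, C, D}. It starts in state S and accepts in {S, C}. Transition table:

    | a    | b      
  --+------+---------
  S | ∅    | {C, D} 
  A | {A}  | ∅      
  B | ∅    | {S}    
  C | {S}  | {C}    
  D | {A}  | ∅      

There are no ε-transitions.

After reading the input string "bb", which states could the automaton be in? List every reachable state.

{C}

Start in {S}.
Read 'b': {S} → {C, D}.
Read 'b': {C, D} → {C}.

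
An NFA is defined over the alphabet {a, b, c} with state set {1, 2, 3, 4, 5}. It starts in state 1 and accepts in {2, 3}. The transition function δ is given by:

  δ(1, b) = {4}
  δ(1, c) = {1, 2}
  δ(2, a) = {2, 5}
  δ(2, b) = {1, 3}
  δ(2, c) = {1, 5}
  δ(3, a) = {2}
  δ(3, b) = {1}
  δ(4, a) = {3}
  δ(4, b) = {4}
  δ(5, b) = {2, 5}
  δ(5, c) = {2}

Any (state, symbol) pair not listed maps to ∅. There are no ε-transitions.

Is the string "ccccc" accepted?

Yes

Start in {1}.
Read 'c': 1→{1, 2}; now {1, 2}.
Read 'c': 1→{1, 2}, 2→{1, 5}; now {1, 2, 5}.
Read 'c': 1→{1, 2}, 2→{1, 5}, 5→{2}; now {1, 2, 5}.
Read 'c': 1→{1, 2}, 2→{1, 5}, 5→{2}; now {1, 2, 5}.
Read 'c': 1→{1, 2}, 2→{1, 5}, 5→{2}; now {1, 2, 5}.
The final set {1, 2, 5} contains the accepting state 2.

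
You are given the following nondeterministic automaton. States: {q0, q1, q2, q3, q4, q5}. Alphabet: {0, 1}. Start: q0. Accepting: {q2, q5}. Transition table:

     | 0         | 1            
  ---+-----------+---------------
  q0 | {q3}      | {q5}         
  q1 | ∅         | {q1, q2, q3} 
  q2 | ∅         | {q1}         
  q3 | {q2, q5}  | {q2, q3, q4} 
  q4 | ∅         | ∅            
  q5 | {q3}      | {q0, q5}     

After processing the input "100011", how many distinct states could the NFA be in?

Start in {q0}.
Read '1': q0→{q5}; now {q5}.
Read '0': q5→{q3}; now {q3}.
Read '0': q3→{q2, q5}; now {q2, q5}.
Read '0': q2→∅, q5→{q3}; now {q3}.
Read '1': q3→{q2, q3, q4}; now {q2, q3, q4}.
Read '1': q2→{q1}, q3→{q2, q3, q4}, q4→∅; now {q1, q2, q3, q4}.
That set has 4 states.

4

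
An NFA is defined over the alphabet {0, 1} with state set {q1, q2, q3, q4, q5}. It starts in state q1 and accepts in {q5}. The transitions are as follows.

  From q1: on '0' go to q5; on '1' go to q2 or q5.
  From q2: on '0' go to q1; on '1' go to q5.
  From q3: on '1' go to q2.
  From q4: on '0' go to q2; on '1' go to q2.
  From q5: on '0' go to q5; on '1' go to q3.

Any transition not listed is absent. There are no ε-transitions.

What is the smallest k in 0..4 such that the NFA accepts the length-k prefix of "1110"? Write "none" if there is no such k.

1

Start in {q1}.
Read '1': {q1} → {q2, q5}.
None of the earlier sets intersect F, but {q2, q5} does.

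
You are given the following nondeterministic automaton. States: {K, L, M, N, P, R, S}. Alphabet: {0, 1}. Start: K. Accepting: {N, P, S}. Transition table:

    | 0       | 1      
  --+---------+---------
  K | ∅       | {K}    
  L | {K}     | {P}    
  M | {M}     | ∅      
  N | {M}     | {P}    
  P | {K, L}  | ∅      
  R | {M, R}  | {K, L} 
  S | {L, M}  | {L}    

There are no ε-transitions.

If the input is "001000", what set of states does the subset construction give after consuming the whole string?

Start in {K}.
Read '0': K→∅; now ∅.
The set is empty and remains empty for the remaining 5 symbols.

∅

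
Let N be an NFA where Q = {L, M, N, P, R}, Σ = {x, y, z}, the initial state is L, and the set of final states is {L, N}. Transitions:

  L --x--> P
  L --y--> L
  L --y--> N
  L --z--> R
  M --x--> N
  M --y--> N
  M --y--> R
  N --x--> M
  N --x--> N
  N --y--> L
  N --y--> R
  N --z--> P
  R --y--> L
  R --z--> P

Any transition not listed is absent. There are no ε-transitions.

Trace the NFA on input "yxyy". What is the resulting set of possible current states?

Start in {L}.
Read 'y': L→{L, N}; now {L, N}.
Read 'x': L→{P}, N→{M, N}; now {M, N, P}.
Read 'y': M→{N, R}, N→{L, R}, P→∅; now {L, N, R}.
Read 'y': L→{L, N}, N→{L, R}, R→{L}; now {L, N, R}.

{L, N, R}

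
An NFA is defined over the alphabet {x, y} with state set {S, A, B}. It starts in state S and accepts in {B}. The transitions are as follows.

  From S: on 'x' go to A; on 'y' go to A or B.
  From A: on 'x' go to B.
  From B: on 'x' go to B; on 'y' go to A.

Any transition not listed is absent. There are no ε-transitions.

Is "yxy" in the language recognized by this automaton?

No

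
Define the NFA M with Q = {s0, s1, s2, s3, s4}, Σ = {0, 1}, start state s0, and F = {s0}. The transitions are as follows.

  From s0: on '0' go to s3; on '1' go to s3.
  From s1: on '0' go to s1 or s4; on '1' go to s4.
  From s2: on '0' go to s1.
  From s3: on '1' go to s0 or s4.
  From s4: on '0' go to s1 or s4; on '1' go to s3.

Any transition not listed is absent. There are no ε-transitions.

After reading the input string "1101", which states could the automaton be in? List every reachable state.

Start in {s0}.
Read '1': s0→{s3}; now {s3}.
Read '1': s3→{s0, s4}; now {s0, s4}.
Read '0': s0→{s3}, s4→{s1, s4}; now {s1, s3, s4}.
Read '1': s1→{s4}, s3→{s0, s4}, s4→{s3}; now {s0, s3, s4}.

{s0, s3, s4}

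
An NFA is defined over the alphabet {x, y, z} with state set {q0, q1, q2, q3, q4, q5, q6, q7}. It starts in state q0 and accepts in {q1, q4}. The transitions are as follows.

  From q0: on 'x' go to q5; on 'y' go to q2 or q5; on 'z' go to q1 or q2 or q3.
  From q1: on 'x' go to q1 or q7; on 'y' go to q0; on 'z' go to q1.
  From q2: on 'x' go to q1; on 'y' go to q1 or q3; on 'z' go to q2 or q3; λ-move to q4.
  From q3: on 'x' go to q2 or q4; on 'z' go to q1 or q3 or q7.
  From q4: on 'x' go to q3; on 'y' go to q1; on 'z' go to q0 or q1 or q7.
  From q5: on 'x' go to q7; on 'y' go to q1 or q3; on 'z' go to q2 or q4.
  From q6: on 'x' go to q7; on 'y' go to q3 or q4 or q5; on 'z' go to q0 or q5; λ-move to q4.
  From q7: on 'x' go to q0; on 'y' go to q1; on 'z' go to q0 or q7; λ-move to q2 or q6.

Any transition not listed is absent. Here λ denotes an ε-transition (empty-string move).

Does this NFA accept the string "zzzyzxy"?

Start in {q0}.
Read 'z': {q0} → {q1, q2, q3, q4}.
Read 'z': {q1, q2, q3, q4} → {q0, q1, q2, q3, q4, q6, q7}.
Read 'z': {q0, q1, q2, q3, q4, q6, q7} → {q0, q1, q2, q3, q4, q5, q6, q7}.
Read 'y': {q0, q1, q2, q3, q4, q5, q6, q7} → {q0, q1, q2, q3, q4, q5}.
Read 'z': {q0, q1, q2, q3, q4, q5} → {q0, q1, q2, q3, q4, q6, q7}.
Read 'x': {q0, q1, q2, q3, q4, q6, q7} → {q0, q1, q2, q3, q4, q5, q6, q7}.
Read 'y': {q0, q1, q2, q3, q4, q5, q6, q7} → {q0, q1, q2, q3, q4, q5}.
The final set {q0, q1, q2, q3, q4, q5} contains the accepting states q1, q4.

Yes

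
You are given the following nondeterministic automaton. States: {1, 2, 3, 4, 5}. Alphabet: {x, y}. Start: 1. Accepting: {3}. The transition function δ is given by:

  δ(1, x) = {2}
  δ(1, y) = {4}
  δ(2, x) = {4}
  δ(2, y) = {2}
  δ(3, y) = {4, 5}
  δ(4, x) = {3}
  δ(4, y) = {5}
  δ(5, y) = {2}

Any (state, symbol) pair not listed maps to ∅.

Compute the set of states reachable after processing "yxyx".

Start in {1}.
Read 'y': {1} → {4}.
Read 'x': {4} → {3}.
Read 'y': {3} → {4, 5}.
Read 'x': {4, 5} → {3}.

{3}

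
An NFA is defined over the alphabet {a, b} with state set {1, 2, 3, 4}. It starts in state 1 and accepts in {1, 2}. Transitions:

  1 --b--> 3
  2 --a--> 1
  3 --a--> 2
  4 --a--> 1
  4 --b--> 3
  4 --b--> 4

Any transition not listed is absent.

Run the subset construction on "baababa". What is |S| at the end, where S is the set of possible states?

Start in {1}.
Read 'b': 1→{3}; now {3}.
Read 'a': 3→{2}; now {2}.
Read 'a': 2→{1}; now {1}.
Read 'b': 1→{3}; now {3}.
Read 'a': 3→{2}; now {2}.
Read 'b': 2→∅; now ∅.
The set is empty and remains empty for the remaining 1 symbol.
That set has 0 states.

0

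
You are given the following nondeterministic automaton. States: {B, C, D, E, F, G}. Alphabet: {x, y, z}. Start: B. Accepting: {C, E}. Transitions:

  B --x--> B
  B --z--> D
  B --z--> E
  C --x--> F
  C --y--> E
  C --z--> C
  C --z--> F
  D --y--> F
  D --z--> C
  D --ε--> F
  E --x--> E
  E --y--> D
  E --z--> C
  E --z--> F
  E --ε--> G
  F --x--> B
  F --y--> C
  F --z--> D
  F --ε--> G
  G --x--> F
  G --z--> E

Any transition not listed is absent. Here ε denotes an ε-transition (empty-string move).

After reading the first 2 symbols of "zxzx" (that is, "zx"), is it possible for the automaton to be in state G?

Start in {B}.
Read 'z': B→{D, E}; union {D, E}; ε-closure = {D, E, F, G}.
Read 'x': D→∅, E→{E}, F→{B}, G→{F}; union {B, E, F}; ε-closure = {B, E, F, G}.
State G is in {B, E, F, G}.

Yes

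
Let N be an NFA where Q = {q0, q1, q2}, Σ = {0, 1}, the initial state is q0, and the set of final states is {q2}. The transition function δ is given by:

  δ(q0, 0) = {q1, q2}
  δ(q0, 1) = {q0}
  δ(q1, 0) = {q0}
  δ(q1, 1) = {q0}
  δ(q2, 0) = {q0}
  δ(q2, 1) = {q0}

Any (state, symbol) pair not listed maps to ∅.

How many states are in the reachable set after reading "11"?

1

Start in {q0}.
Read '1': q0→{q0}; now {q0}.
Read '1': q0→{q0}; now {q0}.
That set has 1 state.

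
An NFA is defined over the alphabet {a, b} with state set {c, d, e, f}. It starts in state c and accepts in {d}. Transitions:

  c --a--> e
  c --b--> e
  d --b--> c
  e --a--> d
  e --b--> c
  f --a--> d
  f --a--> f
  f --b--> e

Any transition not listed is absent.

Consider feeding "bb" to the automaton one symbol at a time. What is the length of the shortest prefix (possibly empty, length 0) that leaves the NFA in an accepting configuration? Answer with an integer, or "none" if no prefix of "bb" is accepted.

Start in {c}.
Read 'b': {c} → {e}.
Read 'b': {e} → {c}.
No reachable set along the way intersects F.

none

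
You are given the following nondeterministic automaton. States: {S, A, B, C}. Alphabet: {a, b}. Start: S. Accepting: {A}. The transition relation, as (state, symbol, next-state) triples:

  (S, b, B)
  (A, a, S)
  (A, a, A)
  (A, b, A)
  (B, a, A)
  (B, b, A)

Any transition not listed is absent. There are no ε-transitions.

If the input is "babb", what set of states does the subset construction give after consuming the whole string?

{A}

Start in {S}.
Read 'b': {S} → {B}.
Read 'a': {B} → {A}.
Read 'b': {A} → {A}.
Read 'b': {A} → {A}.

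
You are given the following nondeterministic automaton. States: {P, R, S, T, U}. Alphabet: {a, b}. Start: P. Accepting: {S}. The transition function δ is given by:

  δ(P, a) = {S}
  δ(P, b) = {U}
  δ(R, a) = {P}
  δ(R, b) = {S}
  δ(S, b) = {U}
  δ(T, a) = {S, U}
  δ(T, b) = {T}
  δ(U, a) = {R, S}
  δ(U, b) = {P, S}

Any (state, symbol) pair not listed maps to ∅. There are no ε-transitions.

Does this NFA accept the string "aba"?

Yes

Start in {P}.
Read 'a': {P} → {S}.
Read 'b': {S} → {U}.
Read 'a': {U} → {R, S}.
The final set {R, S} contains the accepting state S.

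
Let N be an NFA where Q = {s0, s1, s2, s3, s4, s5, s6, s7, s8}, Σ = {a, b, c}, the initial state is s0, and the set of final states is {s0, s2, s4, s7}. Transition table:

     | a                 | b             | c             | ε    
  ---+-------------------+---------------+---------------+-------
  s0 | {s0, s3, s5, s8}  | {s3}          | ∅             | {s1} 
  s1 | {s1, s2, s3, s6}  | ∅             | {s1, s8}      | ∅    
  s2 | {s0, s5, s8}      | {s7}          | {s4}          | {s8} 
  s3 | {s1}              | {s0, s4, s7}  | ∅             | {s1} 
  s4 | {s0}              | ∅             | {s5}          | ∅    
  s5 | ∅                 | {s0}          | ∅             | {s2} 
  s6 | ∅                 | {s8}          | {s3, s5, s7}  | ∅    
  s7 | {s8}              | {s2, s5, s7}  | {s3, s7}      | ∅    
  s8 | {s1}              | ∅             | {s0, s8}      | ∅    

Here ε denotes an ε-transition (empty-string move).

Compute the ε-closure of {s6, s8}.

{s6, s8}

Begin with {s6, s8}.
No ε-moves leave this set, so the closure equals the set itself.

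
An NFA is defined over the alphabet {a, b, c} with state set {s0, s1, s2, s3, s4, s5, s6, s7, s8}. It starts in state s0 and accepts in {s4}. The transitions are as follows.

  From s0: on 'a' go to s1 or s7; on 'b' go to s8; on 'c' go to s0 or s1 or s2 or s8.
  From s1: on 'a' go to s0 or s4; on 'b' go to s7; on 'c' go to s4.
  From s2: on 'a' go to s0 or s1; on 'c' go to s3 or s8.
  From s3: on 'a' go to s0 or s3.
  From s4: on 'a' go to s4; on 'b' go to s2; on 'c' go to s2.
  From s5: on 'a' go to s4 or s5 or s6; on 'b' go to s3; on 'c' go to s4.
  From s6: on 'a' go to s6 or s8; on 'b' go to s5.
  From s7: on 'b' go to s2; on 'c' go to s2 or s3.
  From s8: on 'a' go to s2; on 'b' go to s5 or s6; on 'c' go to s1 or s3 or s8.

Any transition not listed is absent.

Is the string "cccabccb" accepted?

No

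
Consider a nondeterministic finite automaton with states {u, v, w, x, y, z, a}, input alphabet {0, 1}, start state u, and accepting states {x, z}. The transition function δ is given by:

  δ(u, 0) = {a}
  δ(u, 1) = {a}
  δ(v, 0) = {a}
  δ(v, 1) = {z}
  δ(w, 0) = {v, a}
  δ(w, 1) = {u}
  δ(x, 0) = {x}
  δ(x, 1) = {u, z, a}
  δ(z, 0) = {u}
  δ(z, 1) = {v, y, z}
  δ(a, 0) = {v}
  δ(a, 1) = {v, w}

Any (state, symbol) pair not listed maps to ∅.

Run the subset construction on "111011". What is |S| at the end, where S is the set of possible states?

4

Start in {u}.
Read '1': u→{a}; now {a}.
Read '1': a→{v, w}; now {v, w}.
Read '1': v→{z}, w→{u}; now {u, z}.
Read '0': u→{a}, z→{u}; now {u, a}.
Read '1': u→{a}, a→{v, w}; now {v, w, a}.
Read '1': v→{z}, w→{u}, a→{v, w}; now {u, v, w, z}.
That set has 4 states.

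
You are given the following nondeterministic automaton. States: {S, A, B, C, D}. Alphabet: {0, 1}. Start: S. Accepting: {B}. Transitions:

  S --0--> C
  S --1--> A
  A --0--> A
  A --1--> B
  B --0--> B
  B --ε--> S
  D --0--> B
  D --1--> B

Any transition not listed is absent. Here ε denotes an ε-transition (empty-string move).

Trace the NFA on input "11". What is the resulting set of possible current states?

{S, B}

Start in {S}.
Read '1': {S} → {A}.
Read '1': {A} → {S, B}.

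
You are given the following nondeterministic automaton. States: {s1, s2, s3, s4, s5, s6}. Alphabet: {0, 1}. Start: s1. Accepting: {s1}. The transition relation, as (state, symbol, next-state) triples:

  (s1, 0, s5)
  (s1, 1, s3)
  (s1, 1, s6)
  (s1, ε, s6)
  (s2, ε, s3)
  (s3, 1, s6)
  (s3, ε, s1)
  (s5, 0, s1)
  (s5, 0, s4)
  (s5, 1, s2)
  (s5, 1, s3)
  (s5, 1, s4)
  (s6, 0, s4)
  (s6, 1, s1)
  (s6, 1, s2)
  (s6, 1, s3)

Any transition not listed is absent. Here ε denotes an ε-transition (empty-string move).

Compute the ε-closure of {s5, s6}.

Begin with {s5, s6}.
No ε-moves leave this set, so the closure equals the set itself.

{s5, s6}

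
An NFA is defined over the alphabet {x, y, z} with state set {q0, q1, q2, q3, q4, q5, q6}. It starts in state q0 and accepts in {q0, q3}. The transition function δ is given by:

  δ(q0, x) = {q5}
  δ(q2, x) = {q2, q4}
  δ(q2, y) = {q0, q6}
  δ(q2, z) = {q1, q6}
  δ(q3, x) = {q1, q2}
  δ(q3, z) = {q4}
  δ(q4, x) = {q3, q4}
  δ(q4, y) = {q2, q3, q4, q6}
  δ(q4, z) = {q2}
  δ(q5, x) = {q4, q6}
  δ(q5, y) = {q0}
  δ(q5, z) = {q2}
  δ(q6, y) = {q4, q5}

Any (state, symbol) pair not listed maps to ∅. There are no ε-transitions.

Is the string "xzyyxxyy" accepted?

Yes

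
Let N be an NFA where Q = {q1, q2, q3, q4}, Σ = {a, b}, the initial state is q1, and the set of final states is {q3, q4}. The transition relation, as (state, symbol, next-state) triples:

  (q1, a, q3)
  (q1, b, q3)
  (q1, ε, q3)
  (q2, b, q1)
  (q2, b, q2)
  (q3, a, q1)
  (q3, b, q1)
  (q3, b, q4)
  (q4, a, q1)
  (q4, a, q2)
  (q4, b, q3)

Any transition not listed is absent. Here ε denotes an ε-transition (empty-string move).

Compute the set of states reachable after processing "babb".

Start: ε-closure({q1}) = {q1, q3}.
Read 'b': q1→{q3}, q3→{q1, q4}; now {q1, q3, q4}.
Read 'a': q1→{q3}, q3→{q1}, q4→{q1, q2}; now {q1, q2, q3}.
Read 'b': q1→{q3}, q2→{q1, q2}, q3→{q1, q4}; now {q1, q2, q3, q4}.
Read 'b': q1→{q3}, q2→{q1, q2}, q3→{q1, q4}, q4→{q3}; now {q1, q2, q3, q4}.

{q1, q2, q3, q4}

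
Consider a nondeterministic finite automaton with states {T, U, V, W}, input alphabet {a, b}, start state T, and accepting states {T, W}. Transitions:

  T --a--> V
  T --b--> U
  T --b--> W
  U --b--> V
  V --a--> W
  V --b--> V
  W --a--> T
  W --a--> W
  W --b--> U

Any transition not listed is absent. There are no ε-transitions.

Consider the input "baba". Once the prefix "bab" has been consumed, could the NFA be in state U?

Yes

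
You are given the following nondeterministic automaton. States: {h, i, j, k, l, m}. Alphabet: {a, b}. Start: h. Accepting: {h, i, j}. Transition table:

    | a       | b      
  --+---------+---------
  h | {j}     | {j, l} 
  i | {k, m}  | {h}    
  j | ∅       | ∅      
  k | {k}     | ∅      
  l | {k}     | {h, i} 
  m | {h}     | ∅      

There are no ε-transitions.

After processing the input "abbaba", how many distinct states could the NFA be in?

Start in {h}.
Read 'a': {h} → {j}.
Read 'b': {j} → ∅.
The set is empty and remains empty for the remaining 4 symbols.
That set has 0 states.

0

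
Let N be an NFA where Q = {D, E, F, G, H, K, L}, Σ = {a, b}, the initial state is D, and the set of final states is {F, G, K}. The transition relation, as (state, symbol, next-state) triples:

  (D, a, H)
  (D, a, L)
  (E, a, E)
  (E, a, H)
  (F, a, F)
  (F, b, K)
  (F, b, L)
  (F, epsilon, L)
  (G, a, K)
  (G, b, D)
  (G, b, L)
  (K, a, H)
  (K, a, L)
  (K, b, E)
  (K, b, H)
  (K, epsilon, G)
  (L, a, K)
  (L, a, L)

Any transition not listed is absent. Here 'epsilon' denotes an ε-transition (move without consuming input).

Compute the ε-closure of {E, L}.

Begin with {E, L}.
No ε-moves leave this set, so the closure equals the set itself.

{E, L}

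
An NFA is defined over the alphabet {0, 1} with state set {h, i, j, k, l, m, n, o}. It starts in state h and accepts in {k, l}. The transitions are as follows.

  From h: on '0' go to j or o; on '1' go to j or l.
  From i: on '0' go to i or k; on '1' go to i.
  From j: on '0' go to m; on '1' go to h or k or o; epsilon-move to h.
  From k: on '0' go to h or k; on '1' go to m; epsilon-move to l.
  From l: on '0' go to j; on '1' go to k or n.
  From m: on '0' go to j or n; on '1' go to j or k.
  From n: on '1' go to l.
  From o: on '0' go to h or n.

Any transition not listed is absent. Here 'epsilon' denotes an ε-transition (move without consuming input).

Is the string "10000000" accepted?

Start in {h}.
Read '1': {h} → {h, j, l}.
Read '0': {h, j, l} → {h, j, m, o}.
Read '0': {h, j, m, o} → {h, j, m, n, o}.
Read '0': {h, j, m, n, o} → {h, j, m, n, o}.
Read '0': {h, j, m, n, o} → {h, j, m, n, o}.
Read '0': {h, j, m, n, o} → {h, j, m, n, o}.
Read '0': {h, j, m, n, o} → {h, j, m, n, o}.
Read '0': {h, j, m, n, o} → {h, j, m, n, o}.
The final set {h, j, m, n, o} contains no accepting state.

No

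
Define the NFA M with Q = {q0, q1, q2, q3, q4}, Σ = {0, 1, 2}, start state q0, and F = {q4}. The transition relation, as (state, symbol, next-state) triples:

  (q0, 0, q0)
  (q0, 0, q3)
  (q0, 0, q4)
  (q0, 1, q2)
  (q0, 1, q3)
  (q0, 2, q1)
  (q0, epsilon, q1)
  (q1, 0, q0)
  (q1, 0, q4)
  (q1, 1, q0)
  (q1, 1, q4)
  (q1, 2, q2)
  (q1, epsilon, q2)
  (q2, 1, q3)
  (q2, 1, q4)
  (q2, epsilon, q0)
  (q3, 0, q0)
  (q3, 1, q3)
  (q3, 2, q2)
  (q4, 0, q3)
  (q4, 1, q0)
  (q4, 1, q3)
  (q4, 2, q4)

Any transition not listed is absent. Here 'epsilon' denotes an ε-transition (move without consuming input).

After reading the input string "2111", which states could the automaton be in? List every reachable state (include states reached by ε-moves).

Start: ε-closure({q0}) = {q0, q1, q2}.
Read '2': q0→{q1}, q1→{q2}, q2→∅; union {q1, q2}; ε-closure = {q0, q1, q2}.
Read '1': q0→{q2, q3}, q1→{q0, q4}, q2→{q3, q4}; union {q0, q2, q3, q4}; ε-closure = {q0, q1, q2, q3, q4}.
Read '1': q0→{q2, q3}, q1→{q0, q4}, q2→{q3, q4}, q3→{q3}, q4→{q0, q3}; union {q0, q2, q3, q4}; ε-closure = {q0, q1, q2, q3, q4}.
Read '1': q0→{q2, q3}, q1→{q0, q4}, q2→{q3, q4}, q3→{q3}, q4→{q0, q3}; union {q0, q2, q3, q4}; ε-closure = {q0, q1, q2, q3, q4}.

{q0, q1, q2, q3, q4}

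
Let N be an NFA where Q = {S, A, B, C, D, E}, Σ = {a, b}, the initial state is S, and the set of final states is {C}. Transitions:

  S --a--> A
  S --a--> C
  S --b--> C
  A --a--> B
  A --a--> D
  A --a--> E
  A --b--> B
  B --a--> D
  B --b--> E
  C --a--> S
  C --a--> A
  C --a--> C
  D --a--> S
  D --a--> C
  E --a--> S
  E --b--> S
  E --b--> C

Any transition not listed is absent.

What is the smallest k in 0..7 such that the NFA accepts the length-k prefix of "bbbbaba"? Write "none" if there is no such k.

1

Start in {S}.
Read 'b': S→{C}; now {C}.
None of the earlier sets intersect F, but {C} does.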